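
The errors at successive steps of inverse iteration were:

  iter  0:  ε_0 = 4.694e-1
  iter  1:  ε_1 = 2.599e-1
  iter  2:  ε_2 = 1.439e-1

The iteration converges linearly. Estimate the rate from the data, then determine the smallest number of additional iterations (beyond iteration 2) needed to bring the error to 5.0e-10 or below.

33

Rate ρ ≈ ε_2/ε_1 = 1.439e-1/2.599e-1 = 0.5537.
After j more steps, ε_{2+j} ≈ 1.439e-1·ρ^j; need ρ^j ≤ 5.0e-10/1.439e-1 = 3.47464e-09.
j ≥ ln(3.47464e-09)/ln(0.5537) = -19.4778/-0.59113 = 32.950.
So 33 more iterations are needed.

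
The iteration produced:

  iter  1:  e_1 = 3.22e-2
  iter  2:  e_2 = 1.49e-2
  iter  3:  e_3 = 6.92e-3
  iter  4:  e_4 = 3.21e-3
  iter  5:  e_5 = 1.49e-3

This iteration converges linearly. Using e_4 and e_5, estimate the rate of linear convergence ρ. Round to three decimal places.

0.464

ρ ≈ e_5/e_4 = 1.49e-3/3.21e-3 = 0.46417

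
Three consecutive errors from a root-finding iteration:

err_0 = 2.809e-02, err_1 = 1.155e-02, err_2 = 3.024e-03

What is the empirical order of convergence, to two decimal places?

1.51

p ≈ ln(err_2/err_1) / ln(err_1/err_0)
  = ln(3.024e-03/1.155e-02) / ln(1.155e-02/2.809e-02)
  = ln(0.261818) / ln(0.411178)
  = -1.34011 / -0.88873 ≈ 1.50789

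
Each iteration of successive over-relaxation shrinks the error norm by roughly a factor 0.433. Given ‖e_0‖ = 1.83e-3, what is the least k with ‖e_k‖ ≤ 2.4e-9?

17

After k steps, ‖e_k‖ ≈ 1.83e-3·0.433^k.
Need 0.433^k ≤ 2.4e-9/1.83e-3 = 1.31148e-06.
k ≥ ln(1.31148e-06)/ln(0.433) = -13.5444/-0.83702 = 16.182.
Smallest integer k = 17.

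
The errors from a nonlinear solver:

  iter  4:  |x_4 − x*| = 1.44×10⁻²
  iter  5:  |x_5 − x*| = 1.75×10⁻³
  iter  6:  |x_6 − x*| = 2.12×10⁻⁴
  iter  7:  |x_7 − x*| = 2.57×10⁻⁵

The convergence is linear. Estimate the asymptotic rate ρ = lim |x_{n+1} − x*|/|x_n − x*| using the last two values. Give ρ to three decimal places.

0.121

ρ ≈ |x_7 − x*|/|x_6 − x*| = 2.57×10⁻⁵/2.12×10⁻⁴ = 0.12123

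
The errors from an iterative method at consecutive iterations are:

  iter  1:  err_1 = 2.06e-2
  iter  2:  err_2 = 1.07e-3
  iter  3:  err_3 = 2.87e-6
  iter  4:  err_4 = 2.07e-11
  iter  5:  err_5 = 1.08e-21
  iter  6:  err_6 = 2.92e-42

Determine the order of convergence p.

2

Consecutive ratios: err_6/err_5 = 2.92e-42/1.08e-21 = 2.7037e-21, err_5/err_4 = 1.08e-21/2.07e-11 = 5.21739e-11.
p ≈ ln(2.7037e-21)/ln(5.21739e-11) = -47.3597/-23.6764 ≈ 2.00.
So the convergence is quadratic (order 2).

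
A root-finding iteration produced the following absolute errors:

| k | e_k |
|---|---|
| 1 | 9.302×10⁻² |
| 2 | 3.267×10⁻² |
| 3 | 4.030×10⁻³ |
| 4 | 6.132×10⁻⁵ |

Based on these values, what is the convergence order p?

Consecutive ratios: e_4/e_3 = 6.132×10⁻⁵/4.030×10⁻³ = 0.0152159, e_3/e_2 = 4.030×10⁻³/3.267×10⁻² = 0.123355.
p ≈ ln(0.0152159)/ln(0.123355) = -4.1854/-2.0927 ≈ 2.00.
So the convergence is quadratic (order 2).

2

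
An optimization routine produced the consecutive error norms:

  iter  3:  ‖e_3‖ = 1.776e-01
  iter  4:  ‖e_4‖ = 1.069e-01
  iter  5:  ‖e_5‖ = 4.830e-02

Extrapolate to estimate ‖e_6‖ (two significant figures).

1.4e-2

First estimate the order: p ≈ ln(‖e_5‖/‖e_4‖) / ln(‖e_4‖/‖e_3‖) = ln(4.830e-02/1.069e-01)/ln(1.069e-01/1.776e-01) = ln(0.451824)/ln(0.601914) ≈ 1.5650.
Then ‖e_6‖ ≈ ‖e_5‖·(‖e_5‖/‖e_4‖)^p = 4.830e-02·(0.451824)^1.5650 = 4.830e-02·0.288421 ≈ 0.01393.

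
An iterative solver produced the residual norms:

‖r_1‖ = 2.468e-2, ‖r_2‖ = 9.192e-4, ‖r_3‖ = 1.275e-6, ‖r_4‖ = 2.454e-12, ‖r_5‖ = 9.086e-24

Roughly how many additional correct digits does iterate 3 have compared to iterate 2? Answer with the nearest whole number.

3

Digits gained ≈ log₁₀(‖r_2‖/‖r_3‖) = log₁₀(9.192e-4/1.275e-6) = log₁₀(720.941) ≈ 2.858.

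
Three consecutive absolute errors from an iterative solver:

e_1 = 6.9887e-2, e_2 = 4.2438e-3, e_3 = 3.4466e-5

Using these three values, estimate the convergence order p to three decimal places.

p ≈ ln(e_3/e_2) / ln(e_2/e_1)
  = ln(3.4466e-5/4.2438e-3) / ln(4.2438e-3/6.9887e-2)
  = ln(0.00812149) / ln(0.0607237)
  = -4.813242 / -2.801421 ≈ 1.718143

1.718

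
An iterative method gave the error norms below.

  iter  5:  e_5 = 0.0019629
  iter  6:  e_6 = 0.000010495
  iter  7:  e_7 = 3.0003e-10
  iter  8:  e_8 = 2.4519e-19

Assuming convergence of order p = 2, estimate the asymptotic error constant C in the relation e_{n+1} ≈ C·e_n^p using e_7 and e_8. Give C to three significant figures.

2.72

C ≈ e_8 / e_7^2
  = 2.4519e-19 / (3.0003e-10)^2
  = 2.4519e-19 / 9.0018e-20 ≈ 2.7238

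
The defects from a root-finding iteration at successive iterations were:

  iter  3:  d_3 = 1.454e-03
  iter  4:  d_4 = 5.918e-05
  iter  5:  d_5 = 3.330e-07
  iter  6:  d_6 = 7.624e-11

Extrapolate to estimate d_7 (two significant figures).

9.8e-17

First estimate the order: p ≈ ln(d_6/d_5) / ln(d_5/d_4) = ln(7.624e-11/3.330e-07)/ln(3.330e-07/5.918e-05) = ln(0.000228949)/ln(0.0056269) ≈ 1.6181.
Then d_7 ≈ d_6·(d_6/d_5)^p = 7.624e-11·(0.000228949)^1.6181 = 7.624e-11·1.28734e-06 ≈ 9.815e-17.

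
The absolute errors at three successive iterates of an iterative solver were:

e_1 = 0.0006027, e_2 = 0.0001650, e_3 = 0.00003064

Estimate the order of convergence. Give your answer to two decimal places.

1.30

p ≈ ln(e_3/e_2) / ln(e_2/e_1)
  = ln(0.00003064/0.0001650) / ln(0.0001650/0.0006027)
  = ln(0.185697) / ln(0.273768)
  = -1.68364 / -1.29547 ≈ 1.29964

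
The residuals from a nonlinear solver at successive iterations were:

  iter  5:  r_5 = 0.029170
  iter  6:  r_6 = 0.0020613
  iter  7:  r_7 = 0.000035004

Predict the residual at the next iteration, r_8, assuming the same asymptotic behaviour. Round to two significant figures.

First estimate the order: p ≈ ln(r_7/r_6) / ln(r_6/r_5) = ln(0.000035004/0.0020613)/ln(0.0020613/0.029170) = ln(0.0169815)/ln(0.0706651) ≈ 1.5381.
Then r_8 ≈ r_7·(r_7/r_6)^p = 0.000035004·(0.0169815)^1.5381 = 0.000035004·0.00189464 ≈ 6.632e-08.

6.6e-8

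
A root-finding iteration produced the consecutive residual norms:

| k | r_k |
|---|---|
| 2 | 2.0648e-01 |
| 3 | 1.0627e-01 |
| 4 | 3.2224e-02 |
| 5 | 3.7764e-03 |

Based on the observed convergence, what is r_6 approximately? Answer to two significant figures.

8.0e-5

First estimate the order: p ≈ ln(r_5/r_4) / ln(r_4/r_3) = ln(3.7764e-03/3.2224e-02)/ln(3.2224e-02/1.0627e-01) = ln(0.117192)/ln(0.303228) ≈ 1.7967.
Then r_6 ≈ r_5·(r_5/r_4)^p = 3.7764e-03·(0.117192)^1.7967 = 3.7764e-03·0.0212368 ≈ 8.02e-05.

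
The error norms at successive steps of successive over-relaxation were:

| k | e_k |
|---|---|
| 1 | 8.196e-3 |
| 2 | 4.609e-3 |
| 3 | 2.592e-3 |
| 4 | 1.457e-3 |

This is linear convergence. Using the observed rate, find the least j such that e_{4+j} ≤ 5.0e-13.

38

Rate ρ ≈ e_4/e_3 = 1.457e-3/2.592e-3 = 0.5621.
After j more steps, e_{4+j} ≈ 1.457e-3·ρ^j; need ρ^j ≤ 5.0e-13/1.457e-3 = 3.43171e-10.
j ≥ ln(3.43171e-10)/ln(0.5621) = -21.7928/-0.57608 = 37.829.
So 38 more iterations are needed.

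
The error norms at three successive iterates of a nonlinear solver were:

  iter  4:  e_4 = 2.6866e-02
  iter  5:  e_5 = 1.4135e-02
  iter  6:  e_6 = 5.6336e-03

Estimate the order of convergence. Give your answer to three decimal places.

p ≈ ln(e_6/e_5) / ln(e_5/e_4)
  = ln(5.6336e-03/1.4135e-02) / ln(1.4135e-02/2.6866e-02)
  = ln(0.398557) / ln(0.52613)
  = -0.919905 / -0.642207 ≈ 1.432412

1.432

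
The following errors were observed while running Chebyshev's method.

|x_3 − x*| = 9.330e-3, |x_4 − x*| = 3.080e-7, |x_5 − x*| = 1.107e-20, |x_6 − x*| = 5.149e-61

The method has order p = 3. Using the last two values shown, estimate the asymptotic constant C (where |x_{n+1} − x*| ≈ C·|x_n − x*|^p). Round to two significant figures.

C ≈ |x_6 − x*| / |x_5 − x*|^3
  = 5.149e-61 / (1.107e-20)^3
  = 5.149e-61 / 1.35657e-60 ≈ 0.37956

0.38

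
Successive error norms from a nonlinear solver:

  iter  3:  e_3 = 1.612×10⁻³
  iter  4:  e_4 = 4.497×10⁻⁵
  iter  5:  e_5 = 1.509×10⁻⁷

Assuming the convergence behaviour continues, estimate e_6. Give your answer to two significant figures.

First estimate the order: p ≈ ln(e_5/e_4) / ln(e_4/e_3) = ln(1.509×10⁻⁷/4.497×10⁻⁵)/ln(4.497×10⁻⁵/1.612×10⁻³) = ln(0.00335557)/ln(0.027897) ≈ 1.5917.
Then e_6 ≈ e_5·(e_5/e_4)^p = 1.509×10⁻⁷·(0.00335557)^1.5917 = 1.509×10⁻⁷·0.000115282 ≈ 1.74e-11.

1.7e-11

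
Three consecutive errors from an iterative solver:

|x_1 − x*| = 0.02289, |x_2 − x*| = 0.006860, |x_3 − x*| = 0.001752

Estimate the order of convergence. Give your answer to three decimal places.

p ≈ ln(|x_3 − x*|/|x_2 − x*|) / ln(|x_2 − x*|/|x_1 − x*|)
  = ln(0.001752/0.006860) / ln(0.006860/0.02289)
  = ln(0.255394) / ln(0.299694)
  = -1.364948 / -1.204993 ≈ 1.132744

1.133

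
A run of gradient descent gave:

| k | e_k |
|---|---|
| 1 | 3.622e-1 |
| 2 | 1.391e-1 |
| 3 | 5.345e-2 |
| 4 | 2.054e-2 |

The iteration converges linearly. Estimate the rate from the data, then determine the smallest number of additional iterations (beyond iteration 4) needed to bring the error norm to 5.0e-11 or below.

Rate ρ ≈ e_4/e_3 = 2.054e-2/5.345e-2 = 0.3843.
After j more steps, e_{4+j} ≈ 2.054e-2·ρ^j; need ρ^j ≤ 5.0e-11/2.054e-2 = 2.43427e-09.
j ≥ ln(2.43427e-09)/ln(0.3843) = -19.8336/-0.95633 = 20.739.
So 21 more iterations are needed.

21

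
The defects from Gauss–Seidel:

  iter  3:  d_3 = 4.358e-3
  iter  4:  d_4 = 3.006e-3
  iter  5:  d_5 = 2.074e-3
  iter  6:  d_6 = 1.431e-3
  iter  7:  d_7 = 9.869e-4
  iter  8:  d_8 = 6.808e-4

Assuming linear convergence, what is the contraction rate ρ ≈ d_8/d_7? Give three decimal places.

0.690

ρ ≈ d_8/d_7 = 6.808e-4/9.869e-4 = 0.68984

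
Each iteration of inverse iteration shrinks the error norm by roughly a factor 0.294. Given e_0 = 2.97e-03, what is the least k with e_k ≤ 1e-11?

After k steps, e_k ≈ 2.97e-03·0.294^k.
Need 0.294^k ≤ 1e-11/2.97e-03 = 3.367e-09.
k ≥ ln(3.367e-09)/ln(0.294) = -19.5092/-1.22418 = 15.937.
Smallest integer k = 16.

16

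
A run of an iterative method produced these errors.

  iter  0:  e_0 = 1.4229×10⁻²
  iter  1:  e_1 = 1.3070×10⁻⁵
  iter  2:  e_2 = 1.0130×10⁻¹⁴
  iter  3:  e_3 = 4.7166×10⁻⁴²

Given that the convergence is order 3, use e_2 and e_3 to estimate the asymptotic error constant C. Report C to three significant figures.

4.54

C ≈ e_3 / e_2^3
  = 4.7166×10⁻⁴² / (1.0130×10⁻¹⁴)^3
  = 4.7166×10⁻⁴² / 1.03951e-42 ≈ 4.5373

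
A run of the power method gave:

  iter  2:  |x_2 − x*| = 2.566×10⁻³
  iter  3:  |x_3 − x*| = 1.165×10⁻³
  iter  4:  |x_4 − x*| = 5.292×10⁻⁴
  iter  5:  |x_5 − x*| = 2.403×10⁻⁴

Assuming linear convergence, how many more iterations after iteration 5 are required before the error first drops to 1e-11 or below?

Rate ρ ≈ |x_5 − x*|/|x_4 − x*| = 2.403×10⁻⁴/5.292×10⁻⁴ = 0.4541.
After j more steps, |x_{5+j} − x*| ≈ 2.403×10⁻⁴·ρ^j; need ρ^j ≤ 1e-11/2.403×10⁻⁴ = 4.16146e-08.
j ≥ ln(4.16146e-08)/ln(0.4541) = -16.9948/-0.78944 = 21.528.
So 22 more iterations are needed.

22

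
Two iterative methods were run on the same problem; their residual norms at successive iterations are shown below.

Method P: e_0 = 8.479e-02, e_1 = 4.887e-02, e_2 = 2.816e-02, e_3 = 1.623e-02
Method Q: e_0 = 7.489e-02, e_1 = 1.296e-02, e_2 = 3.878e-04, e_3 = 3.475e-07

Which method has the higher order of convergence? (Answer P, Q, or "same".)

Method P: p ≈ ln(1.623e-02/2.816e-02)/ln(2.816e-02/4.887e-02) ≈ 1.00.
Method Q: p ≈ ln(3.475e-07/3.878e-04)/ln(3.878e-04/1.296e-02) ≈ 2.00.
Method Q has the higher order (≈2.0 vs ≈1.0).

Q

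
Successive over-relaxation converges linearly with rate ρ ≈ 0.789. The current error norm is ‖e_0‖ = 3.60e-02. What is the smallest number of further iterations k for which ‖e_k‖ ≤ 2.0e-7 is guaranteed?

After k steps, ‖e_k‖ ≈ 3.60e-02·0.789^k.
Need 0.789^k ≤ 2.0e-7/3.60e-02 = 5.55556e-06.
k ≥ ln(5.55556e-06)/ln(0.789) = -12.1007/-0.23699 = 51.060.
Smallest integer k = 52.

52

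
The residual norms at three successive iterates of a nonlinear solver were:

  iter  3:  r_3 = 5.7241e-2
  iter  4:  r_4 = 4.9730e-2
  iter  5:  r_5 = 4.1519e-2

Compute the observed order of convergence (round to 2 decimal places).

1.28

p ≈ ln(r_5/r_4) / ln(r_4/r_3)
  = ln(4.1519e-2/4.9730e-2) / ln(4.9730e-2/5.7241e-2)
  = ln(0.834888) / ln(0.868783)
  = -0.18046 / -0.14066 ≈ 1.28295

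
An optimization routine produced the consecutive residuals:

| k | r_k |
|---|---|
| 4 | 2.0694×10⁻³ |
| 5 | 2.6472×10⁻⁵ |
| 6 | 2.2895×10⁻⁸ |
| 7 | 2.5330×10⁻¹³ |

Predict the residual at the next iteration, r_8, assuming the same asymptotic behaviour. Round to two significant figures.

First estimate the order: p ≈ ln(r_7/r_6) / ln(r_6/r_5) = ln(2.5330×10⁻¹³/2.2895×10⁻⁸)/ln(2.2895×10⁻⁸/2.6472×10⁻⁵) = ln(1.10636e-05)/ln(0.000864876) ≈ 1.6180.
Then r_8 ≈ r_7·(r_7/r_6)^p = 2.5330×10⁻¹³·(1.10636e-05)^1.6180 = 2.5330×10⁻¹³·9.57248e-09 ≈ 2.425e-21.

2.4e-21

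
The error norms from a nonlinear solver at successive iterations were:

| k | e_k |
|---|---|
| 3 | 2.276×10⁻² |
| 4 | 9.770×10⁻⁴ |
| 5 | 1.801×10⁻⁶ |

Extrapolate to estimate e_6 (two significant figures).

6.1e-12

First estimate the order: p ≈ ln(e_5/e_4) / ln(e_4/e_3) = ln(1.801×10⁻⁶/9.770×10⁻⁴)/ln(9.770×10⁻⁴/2.276×10⁻²) = ln(0.0018434)/ln(0.0429262) ≈ 1.9999.
Then e_6 ≈ e_5·(e_5/e_4)^p = 1.801×10⁻⁶·(0.0018434)^1.9999 = 1.801×10⁻⁶·3.40026e-06 ≈ 6.124e-12.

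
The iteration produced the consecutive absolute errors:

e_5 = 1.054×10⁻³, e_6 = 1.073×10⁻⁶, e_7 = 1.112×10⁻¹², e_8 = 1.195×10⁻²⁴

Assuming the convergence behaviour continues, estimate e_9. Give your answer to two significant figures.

1.4e-48

First estimate the order: p ≈ ln(e_8/e_7) / ln(e_7/e_6) = ln(1.195×10⁻²⁴/1.112×10⁻¹²)/ln(1.112×10⁻¹²/1.073×10⁻⁶) = ln(1.07464e-12)/ln(1.03635e-06) ≈ 2.0000.
Then e_9 ≈ e_8·(e_8/e_7)^p = 1.195×10⁻²⁴·(1.07464e-12)^2.0000 = 1.195×10⁻²⁴·1.15485e-24 ≈ 1.38e-48.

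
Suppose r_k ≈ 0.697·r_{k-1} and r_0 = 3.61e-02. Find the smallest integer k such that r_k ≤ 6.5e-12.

After k steps, r_k ≈ 3.61e-02·0.697^k.
Need 0.697^k ≤ 6.5e-12/3.61e-02 = 1.80055e-10.
k ≥ ln(1.80055e-10)/ln(0.697) = -22.4378/-0.36097 = 62.160.
Smallest integer k = 63.

63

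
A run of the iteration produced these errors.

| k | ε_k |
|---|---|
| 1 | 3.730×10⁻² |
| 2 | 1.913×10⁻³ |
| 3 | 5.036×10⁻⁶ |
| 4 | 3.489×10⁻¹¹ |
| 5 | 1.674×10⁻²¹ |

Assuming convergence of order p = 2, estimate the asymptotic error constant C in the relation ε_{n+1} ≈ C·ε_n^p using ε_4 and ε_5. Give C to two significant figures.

1.4

C ≈ ε_5 / ε_4^2
  = 1.674×10⁻²¹ / (3.489×10⁻¹¹)^2
  = 1.674×10⁻²¹ / 1.21731e-21 ≈ 1.3752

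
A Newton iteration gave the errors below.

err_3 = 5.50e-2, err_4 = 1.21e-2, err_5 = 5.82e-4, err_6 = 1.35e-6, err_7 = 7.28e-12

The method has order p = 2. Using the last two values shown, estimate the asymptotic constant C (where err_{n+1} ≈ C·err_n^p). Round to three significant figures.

3.99

C ≈ err_7 / err_6^2
  = 7.28e-12 / (1.35e-6)^2
  = 7.28e-12 / 1.8225e-12 ≈ 3.9945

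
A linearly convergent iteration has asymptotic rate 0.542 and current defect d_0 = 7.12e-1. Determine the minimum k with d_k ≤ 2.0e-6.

After k steps, d_k ≈ 7.12e-1·0.542^k.
Need 0.542^k ≤ 2.0e-6/7.12e-1 = 2.80899e-06.
k ≥ ln(2.80899e-06)/ln(0.542) = -12.7827/-0.61249 = 20.870.
Smallest integer k = 21.

21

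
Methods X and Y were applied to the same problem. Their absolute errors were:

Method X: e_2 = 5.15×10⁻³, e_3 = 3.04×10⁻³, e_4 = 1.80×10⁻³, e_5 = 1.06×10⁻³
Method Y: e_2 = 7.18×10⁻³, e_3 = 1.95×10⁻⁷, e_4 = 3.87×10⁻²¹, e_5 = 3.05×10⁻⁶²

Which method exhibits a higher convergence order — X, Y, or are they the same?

Method X: p ≈ ln(1.06×10⁻³/1.80×10⁻³)/ln(1.80×10⁻³/3.04×10⁻³) ≈ 1.01.
Method Y: p ≈ ln(3.05×10⁻⁶²/3.87×10⁻²¹)/ln(3.87×10⁻²¹/1.95×10⁻⁷) ≈ 3.00.
Method Y has the higher order (≈3.0 vs ≈1.0).

Y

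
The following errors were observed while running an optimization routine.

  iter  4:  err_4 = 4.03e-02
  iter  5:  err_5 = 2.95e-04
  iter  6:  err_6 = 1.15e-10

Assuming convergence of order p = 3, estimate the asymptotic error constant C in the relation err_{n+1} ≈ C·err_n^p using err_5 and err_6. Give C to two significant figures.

4.5

C ≈ err_6 / err_5^3
  = 1.15e-10 / (2.95e-04)^3
  = 1.15e-10 / 2.56724e-11 ≈ 4.4795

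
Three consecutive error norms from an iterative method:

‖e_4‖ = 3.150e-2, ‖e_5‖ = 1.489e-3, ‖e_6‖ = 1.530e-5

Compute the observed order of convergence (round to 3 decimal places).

1.500

p ≈ ln(‖e_6‖/‖e_5‖) / ln(‖e_5‖/‖e_4‖)
  = ln(1.530e-5/1.489e-3) / ln(1.489e-3/3.150e-2)
  = ln(0.0102754) / ln(0.0472698)
  = -4.578003 / -3.051884 ≈ 1.500058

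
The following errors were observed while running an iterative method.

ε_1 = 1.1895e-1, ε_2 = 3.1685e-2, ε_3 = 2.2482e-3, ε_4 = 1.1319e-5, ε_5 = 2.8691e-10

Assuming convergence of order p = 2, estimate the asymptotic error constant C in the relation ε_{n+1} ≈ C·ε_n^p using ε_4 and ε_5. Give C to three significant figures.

C ≈ ε_5 / ε_4^2
  = 2.8691e-10 / (1.1319e-5)^2
  = 2.8691e-10 / 1.2812e-10 ≈ 2.2394

2.24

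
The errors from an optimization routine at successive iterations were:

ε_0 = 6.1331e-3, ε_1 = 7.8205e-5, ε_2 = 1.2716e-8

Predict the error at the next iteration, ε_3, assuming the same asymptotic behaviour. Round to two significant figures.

3.4e-16

First estimate the order: p ≈ ln(ε_2/ε_1) / ln(ε_1/ε_0) = ln(1.2716e-8/7.8205e-5)/ln(7.8205e-5/6.1331e-3) = ln(0.000162598)/ln(0.0127513) ≈ 2.0000.
Then ε_3 ≈ ε_2·(ε_2/ε_1)^p = 1.2716e-8·(0.000162598)^2.0000 = 1.2716e-8·2.64381e-08 ≈ 3.362e-16.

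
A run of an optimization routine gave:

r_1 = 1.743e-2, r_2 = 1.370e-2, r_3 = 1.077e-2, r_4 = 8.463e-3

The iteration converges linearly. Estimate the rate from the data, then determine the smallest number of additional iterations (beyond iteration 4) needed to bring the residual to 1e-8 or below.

Rate ρ ≈ r_4/r_3 = 8.463e-3/1.077e-2 = 0.7858.
After j more steps, r_{4+j} ≈ 8.463e-3·ρ^j; need ρ^j ≤ 1e-8/8.463e-3 = 1.18161e-06.
j ≥ ln(1.18161e-06)/ln(0.7858) = -13.6486/-0.24105 = 56.621.
So 57 more iterations are needed.

57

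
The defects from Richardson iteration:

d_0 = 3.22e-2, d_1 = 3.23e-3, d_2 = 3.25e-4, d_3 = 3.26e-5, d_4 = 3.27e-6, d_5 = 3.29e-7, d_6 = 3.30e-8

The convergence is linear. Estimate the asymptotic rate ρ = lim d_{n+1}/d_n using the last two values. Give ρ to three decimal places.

ρ ≈ d_6/d_5 = 3.30e-8/3.29e-7 = 0.10030

0.100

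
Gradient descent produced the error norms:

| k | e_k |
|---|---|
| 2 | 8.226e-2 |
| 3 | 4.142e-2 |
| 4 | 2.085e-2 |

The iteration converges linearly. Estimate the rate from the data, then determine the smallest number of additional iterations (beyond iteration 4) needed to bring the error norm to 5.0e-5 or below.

Rate ρ ≈ e_4/e_3 = 2.085e-2/4.142e-2 = 0.5034.
After j more steps, e_{4+j} ≈ 2.085e-2·ρ^j; need ρ^j ≤ 5.0e-5/2.085e-2 = 0.00239808.
j ≥ ln(0.00239808)/ln(0.5034) = -6.0331/-0.68637 = 8.790.
So 9 more iterations are needed.

9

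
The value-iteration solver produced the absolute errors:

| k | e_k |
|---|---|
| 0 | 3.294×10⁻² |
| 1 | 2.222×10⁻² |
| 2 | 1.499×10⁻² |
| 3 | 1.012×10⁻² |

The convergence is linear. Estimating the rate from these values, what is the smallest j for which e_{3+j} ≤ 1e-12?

Rate ρ ≈ e_3/e_2 = 1.012×10⁻²/1.499×10⁻² = 0.6751.
After j more steps, e_{3+j} ≈ 1.012×10⁻²·ρ^j; need ρ^j ≤ 1e-12/1.012×10⁻² = 9.88142e-11.
j ≥ ln(9.88142e-11)/ln(0.6751) = -23.0378/-0.39289 = 58.637.
So 59 more iterations are needed.

59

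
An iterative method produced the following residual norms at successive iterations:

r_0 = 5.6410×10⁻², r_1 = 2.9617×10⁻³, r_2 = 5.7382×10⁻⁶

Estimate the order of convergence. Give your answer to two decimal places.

2.12

p ≈ ln(r_2/r_1) / ln(r_1/r_0)
  = ln(5.7382×10⁻⁶/2.9617×10⁻³) / ln(2.9617×10⁻³/5.6410×10⁻²)
  = ln(0.00193747) / ln(0.0525031)
  = -6.24637 / -2.94688 ≈ 2.11966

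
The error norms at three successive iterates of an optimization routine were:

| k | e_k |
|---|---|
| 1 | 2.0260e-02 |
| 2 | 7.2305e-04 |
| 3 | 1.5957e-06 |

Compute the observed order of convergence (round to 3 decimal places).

1.835

p ≈ ln(e_3/e_2) / ln(e_2/e_1)
  = ln(1.5957e-06/7.2305e-04) / ln(7.2305e-04/2.0260e-02)
  = ln(0.0022069) / ln(0.0356885)
  = -6.116166 / -3.332927 ≈ 1.835073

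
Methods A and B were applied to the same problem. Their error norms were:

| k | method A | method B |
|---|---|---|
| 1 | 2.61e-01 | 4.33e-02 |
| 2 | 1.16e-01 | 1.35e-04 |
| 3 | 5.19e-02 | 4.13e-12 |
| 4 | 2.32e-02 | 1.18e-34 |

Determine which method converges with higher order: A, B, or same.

Method A: p ≈ ln(2.32e-02/5.19e-02)/ln(5.19e-02/1.16e-01) ≈ 1.00.
Method B: p ≈ ln(1.18e-34/4.13e-12)/ln(4.13e-12/1.35e-04) ≈ 3.00.
Method B has the higher order (≈3.0 vs ≈1.0).

B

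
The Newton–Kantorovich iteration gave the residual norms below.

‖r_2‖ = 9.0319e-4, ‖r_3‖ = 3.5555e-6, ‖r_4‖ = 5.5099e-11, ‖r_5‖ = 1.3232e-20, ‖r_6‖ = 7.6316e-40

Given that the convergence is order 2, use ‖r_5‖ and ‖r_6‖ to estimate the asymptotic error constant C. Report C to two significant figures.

4.4

C ≈ ‖r_6‖ / ‖r_5‖^2
  = 7.6316e-40 / (1.3232e-20)^2
  = 7.6316e-40 / 1.75086e-40 ≈ 4.3588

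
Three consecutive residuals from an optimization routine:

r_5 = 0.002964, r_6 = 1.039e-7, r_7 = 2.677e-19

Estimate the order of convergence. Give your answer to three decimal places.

p ≈ ln(r_7/r_6) / ln(r_6/r_5)
  = ln(2.677e-19/1.039e-7) / ln(1.039e-7/0.002964)
  = ln(2.57652e-12) / ln(3.5054e-05)
  = -26.684581 / -10.258621 ≈ 2.601186

2.601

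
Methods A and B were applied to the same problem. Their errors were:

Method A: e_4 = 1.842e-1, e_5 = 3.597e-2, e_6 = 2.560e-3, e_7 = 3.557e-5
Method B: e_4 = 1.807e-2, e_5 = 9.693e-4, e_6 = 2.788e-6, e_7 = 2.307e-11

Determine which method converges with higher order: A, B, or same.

Method A: p ≈ ln(3.557e-5/2.560e-3)/ln(2.560e-3/3.597e-2) ≈ 1.62.
Method B: p ≈ ln(2.307e-11/2.788e-6)/ln(2.788e-6/9.693e-4) ≈ 2.00.
Method B has the higher order (≈2.0 vs ≈1.6).

B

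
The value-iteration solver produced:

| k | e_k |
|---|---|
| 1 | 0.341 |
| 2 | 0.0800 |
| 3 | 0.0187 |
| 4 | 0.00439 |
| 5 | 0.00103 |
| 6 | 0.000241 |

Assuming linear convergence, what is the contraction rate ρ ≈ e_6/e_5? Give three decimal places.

0.234

ρ ≈ e_6/e_5 = 0.000241/0.00103 = 0.23398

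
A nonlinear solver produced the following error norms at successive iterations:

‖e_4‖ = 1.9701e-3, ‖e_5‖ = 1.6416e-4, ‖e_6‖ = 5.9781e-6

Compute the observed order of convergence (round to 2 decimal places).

p ≈ ln(‖e_6‖/‖e_5‖) / ln(‖e_5‖/‖e_4‖)
  = ln(5.9781e-6/1.6416e-4) / ln(1.6416e-4/1.9701e-3)
  = ln(0.0364163) / ln(0.0833257)
  = -3.31274 / -2.48500 ≈ 1.33309

1.33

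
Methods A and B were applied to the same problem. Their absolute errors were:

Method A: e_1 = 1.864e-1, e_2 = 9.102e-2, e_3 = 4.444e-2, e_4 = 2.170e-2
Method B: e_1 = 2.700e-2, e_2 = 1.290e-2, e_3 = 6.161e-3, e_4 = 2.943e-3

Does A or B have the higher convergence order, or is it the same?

Method A: p ≈ ln(2.170e-2/4.444e-2)/ln(4.444e-2/9.102e-2) ≈ 1.00.
Method B: p ≈ ln(2.943e-3/6.161e-3)/ln(6.161e-3/1.290e-2) ≈ 1.00.
Both orders ≈ 1.0 — effectively the same.

same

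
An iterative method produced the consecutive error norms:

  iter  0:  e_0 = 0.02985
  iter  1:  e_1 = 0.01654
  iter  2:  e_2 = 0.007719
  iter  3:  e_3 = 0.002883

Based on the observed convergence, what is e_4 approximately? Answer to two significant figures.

First estimate the order: p ≈ ln(e_3/e_2) / ln(e_2/e_1) = ln(0.002883/0.007719)/ln(0.007719/0.01654) = ln(0.373494)/ln(0.466687) ≈ 1.2923.
Then e_4 ≈ e_3·(e_3/e_2)^p = 0.002883·(0.373494)^1.2923 = 0.002883·0.280067 ≈ 0.0008074.

8.1e-4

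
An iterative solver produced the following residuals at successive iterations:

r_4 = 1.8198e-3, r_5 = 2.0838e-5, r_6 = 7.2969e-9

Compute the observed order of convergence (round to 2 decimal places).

p ≈ ln(r_6/r_5) / ln(r_5/r_4)
  = ln(7.2969e-9/2.0838e-5) / ln(2.0838e-5/1.8198e-3)
  = ln(0.000350173) / ln(0.0114507)
  = -7.95708 / -4.46970 ≈ 1.78023

1.78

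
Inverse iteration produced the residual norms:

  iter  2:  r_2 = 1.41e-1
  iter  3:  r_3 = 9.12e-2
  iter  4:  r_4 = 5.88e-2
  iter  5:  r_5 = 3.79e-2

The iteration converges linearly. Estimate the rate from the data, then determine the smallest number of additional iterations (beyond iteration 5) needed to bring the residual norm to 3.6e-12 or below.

Rate ρ ≈ r_5/r_4 = 3.79e-2/5.88e-2 = 0.6446.
After j more steps, r_{5+j} ≈ 3.79e-2·ρ^j; need ρ^j ≤ 3.6e-12/3.79e-2 = 9.49868e-11.
j ≥ ln(9.49868e-11)/ln(0.6446) = -23.0773/-0.43913 = 52.552.
So 53 more iterations are needed.

53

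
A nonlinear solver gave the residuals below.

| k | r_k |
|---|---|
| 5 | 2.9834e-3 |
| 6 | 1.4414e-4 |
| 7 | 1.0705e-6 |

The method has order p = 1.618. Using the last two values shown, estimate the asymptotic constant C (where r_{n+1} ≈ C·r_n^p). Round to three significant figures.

1.76

C ≈ r_7 / r_6^1.618
  = 1.0705e-6 / (1.4414e-4)^1.618
  = 1.0705e-6 / 6.09415e-07 ≈ 1.7566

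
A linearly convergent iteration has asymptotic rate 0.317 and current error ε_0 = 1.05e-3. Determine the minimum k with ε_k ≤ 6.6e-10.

13

After k steps, ε_k ≈ 1.05e-3·0.317^k.
Need 0.317^k ≤ 6.6e-10/1.05e-3 = 6.28571e-07.
k ≥ ln(6.28571e-07)/ln(0.317) = -14.2798/-1.14885 = 12.430.
Smallest integer k = 13.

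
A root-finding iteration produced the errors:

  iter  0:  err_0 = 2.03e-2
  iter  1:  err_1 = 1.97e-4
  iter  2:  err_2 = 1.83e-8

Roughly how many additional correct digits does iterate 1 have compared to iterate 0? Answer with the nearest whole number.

Digits gained ≈ log₁₀(err_0/err_1) = log₁₀(2.03e-2/1.97e-4) = log₁₀(103.046) ≈ 2.013.

2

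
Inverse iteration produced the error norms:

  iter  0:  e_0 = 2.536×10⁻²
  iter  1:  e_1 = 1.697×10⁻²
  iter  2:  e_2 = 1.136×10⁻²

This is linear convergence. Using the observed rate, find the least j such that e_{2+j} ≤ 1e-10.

47

Rate ρ ≈ e_2/e_1 = 1.136×10⁻²/1.697×10⁻² = 0.6694.
After j more steps, e_{2+j} ≈ 1.136×10⁻²·ρ^j; need ρ^j ≤ 1e-10/1.136×10⁻² = 8.80282e-09.
j ≥ ln(8.80282e-09)/ln(0.6694) = -18.5482/-0.40137 = 46.212.
So 47 more iterations are needed.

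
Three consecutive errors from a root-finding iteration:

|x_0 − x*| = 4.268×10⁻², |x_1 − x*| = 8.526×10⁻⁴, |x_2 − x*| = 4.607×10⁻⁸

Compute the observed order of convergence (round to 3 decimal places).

2.511

p ≈ ln(|x_2 − x*|/|x_1 − x*|) / ln(|x_1 − x*|/|x_0 − x*|)
  = ln(4.607×10⁻⁸/8.526×10⁻⁴) / ln(8.526×10⁻⁴/4.268×10⁻²)
  = ln(5.40347e-05) / ln(0.0199766)
  = -9.825884 / -3.913194 ≈ 2.510963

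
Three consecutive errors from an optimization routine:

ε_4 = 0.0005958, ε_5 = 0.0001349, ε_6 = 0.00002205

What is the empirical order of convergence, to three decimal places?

1.219

p ≈ ln(ε_6/ε_5) / ln(ε_5/ε_4)
  = ln(0.00002205/0.0001349) / ln(0.0001349/0.0005958)
  = ln(0.163454) / ln(0.226418)
  = -1.811224 / -1.485372 ≈ 1.219374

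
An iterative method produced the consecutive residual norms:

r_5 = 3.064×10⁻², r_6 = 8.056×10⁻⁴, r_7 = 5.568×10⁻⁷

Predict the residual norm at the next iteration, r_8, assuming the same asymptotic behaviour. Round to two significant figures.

First estimate the order: p ≈ ln(r_7/r_6) / ln(r_6/r_5) = ln(5.568×10⁻⁷/8.056×10⁻⁴)/ln(8.056×10⁻⁴/3.064×10⁻²) = ln(0.000691162)/ln(0.0262924) ≈ 2.0001.
Then r_8 ≈ r_7·(r_7/r_6)^p = 5.568×10⁻⁷·(0.000691162)^2.0001 = 5.568×10⁻⁷·4.77357e-07 ≈ 2.658e-13.

2.7e-13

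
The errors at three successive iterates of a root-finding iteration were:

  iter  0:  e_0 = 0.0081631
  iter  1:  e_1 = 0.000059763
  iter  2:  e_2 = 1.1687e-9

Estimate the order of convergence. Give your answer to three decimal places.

p ≈ ln(e_2/e_1) / ln(e_1/e_0)
  = ln(1.1687e-9/0.000059763) / ln(0.000059763/0.0081631)
  = ln(1.95556e-05) / ln(0.00732112)
  = -10.842249 / -4.916992 ≈ 2.205057

2.205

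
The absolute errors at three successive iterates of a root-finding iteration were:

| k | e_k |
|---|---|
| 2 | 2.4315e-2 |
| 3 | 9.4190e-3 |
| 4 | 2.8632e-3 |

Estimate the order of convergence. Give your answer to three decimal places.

p ≈ ln(e_4/e_3) / ln(e_3/e_2)
  = ln(2.8632e-3/9.4190e-3) / ln(9.4190e-3/2.4315e-2)
  = ln(0.303981) / ln(0.387374)
  = -1.190790 / -0.948365 ≈ 1.255624

1.256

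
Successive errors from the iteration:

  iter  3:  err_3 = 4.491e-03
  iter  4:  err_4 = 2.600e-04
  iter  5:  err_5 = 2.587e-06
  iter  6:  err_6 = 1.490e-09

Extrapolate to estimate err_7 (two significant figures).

First estimate the order: p ≈ ln(err_6/err_5) / ln(err_5/err_4) = ln(1.490e-09/2.587e-06)/ln(2.587e-06/2.600e-04) = ln(0.000575957)/ln(0.00995) ≈ 1.6180.
Then err_7 ≈ err_6·(err_6/err_5)^p = 1.490e-09·(0.000575957)^1.6180 = 1.490e-09·5.73207e-06 ≈ 8.541e-15.

8.5e-15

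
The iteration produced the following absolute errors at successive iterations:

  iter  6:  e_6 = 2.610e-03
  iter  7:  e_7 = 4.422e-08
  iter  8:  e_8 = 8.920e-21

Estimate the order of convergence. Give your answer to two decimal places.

2.66

p ≈ ln(e_8/e_7) / ln(e_7/e_6)
  = ln(8.920e-21/4.422e-08) / ln(4.422e-08/2.610e-03)
  = ln(2.01719e-13) / ln(1.69425e-05)
  = -29.23190 / -10.98569 ≈ 2.66091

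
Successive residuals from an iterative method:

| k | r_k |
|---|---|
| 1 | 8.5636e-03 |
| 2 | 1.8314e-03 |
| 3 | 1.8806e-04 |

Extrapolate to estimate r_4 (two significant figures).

6.5e-6

First estimate the order: p ≈ ln(r_3/r_2) / ln(r_2/r_1) = ln(1.8806e-04/1.8314e-03)/ln(1.8314e-03/8.5636e-03) = ln(0.102686)/ln(0.213859) ≈ 1.4756.
Then r_4 ≈ r_3·(r_3/r_2)^p = 1.8806e-04·(0.102686)^1.4756 = 1.8806e-04·0.0347845 ≈ 6.542e-06.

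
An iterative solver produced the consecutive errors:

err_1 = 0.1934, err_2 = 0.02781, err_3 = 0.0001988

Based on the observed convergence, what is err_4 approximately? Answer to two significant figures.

6.8e-10

First estimate the order: p ≈ ln(err_3/err_2) / ln(err_2/err_1) = ln(0.0001988/0.02781)/ln(0.02781/0.1934) = ln(0.00714851)/ln(0.143795) ≈ 2.5477.
Then err_4 ≈ err_3·(err_3/err_2)^p = 0.0001988·(0.00714851)^2.5477 = 0.0001988·3.41338e-06 ≈ 6.786e-10.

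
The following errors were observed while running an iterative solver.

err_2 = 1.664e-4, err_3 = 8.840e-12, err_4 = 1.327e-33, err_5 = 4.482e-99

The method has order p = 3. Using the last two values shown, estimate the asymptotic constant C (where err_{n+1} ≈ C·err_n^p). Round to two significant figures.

C ≈ err_5 / err_4^3
  = 4.482e-99 / (1.327e-33)^3
  = 4.482e-99 / 2.33675e-99 ≈ 1.918

1.9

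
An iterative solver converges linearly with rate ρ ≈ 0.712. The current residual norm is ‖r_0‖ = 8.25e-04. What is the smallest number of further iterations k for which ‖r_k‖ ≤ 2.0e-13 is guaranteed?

After k steps, ‖r_k‖ ≈ 8.25e-04·0.712^k.
Need 0.712^k ≤ 2.0e-13/8.25e-04 = 2.42424e-10.
k ≥ ln(2.42424e-10)/ln(0.712) = -22.1403/-0.33968 = 65.180.
Smallest integer k = 66.

66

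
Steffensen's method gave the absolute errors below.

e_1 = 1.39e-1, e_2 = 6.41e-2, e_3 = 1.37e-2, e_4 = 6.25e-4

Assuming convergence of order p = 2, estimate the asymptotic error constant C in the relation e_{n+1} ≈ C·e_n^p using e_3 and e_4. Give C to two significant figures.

C ≈ e_4 / e_3^2
  = 6.25e-4 / (1.37e-2)^2
  = 6.25e-4 / 0.00018769 ≈ 3.33

3.3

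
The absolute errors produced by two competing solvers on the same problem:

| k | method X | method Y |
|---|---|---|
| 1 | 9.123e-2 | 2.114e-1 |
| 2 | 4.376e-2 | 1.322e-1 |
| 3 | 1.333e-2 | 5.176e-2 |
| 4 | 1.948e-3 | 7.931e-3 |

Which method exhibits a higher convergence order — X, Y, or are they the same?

Y

Method X: p ≈ ln(1.948e-3/1.333e-2)/ln(1.333e-2/4.376e-2) ≈ 1.62.
Method Y: p ≈ ln(7.931e-3/5.176e-2)/ln(5.176e-2/1.322e-1) ≈ 2.00.
Method Y has the higher order (≈2.0 vs ≈1.6).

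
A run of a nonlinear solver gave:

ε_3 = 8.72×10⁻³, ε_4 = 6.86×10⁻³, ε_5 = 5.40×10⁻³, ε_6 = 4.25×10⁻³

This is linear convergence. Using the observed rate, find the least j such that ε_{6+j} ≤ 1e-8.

Rate ρ ≈ ε_6/ε_5 = 4.25×10⁻³/5.40×10⁻³ = 0.7870.
After j more steps, ε_{6+j} ≈ 4.25×10⁻³·ρ^j; need ρ^j ≤ 1e-8/4.25×10⁻³ = 2.35294e-06.
j ≥ ln(2.35294e-06)/ln(0.7870) = -12.9598/-0.23953 = 54.105.
So 55 more iterations are needed.

55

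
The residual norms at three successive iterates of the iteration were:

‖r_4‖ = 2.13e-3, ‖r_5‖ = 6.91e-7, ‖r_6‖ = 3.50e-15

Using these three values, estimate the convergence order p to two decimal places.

p ≈ ln(‖r_6‖/‖r_5‖) / ln(‖r_5‖/‖r_4‖)
  = ln(3.50e-15/6.91e-7) / ln(6.91e-7/2.13e-3)
  = ln(5.06512e-09) / ln(0.000324413)
  = -19.10089 / -8.03349 ≈ 2.37766

2.38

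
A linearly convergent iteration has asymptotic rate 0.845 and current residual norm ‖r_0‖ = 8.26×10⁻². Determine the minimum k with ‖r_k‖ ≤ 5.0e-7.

72

After k steps, ‖r_k‖ ≈ 8.26×10⁻²·0.845^k.
Need 0.845^k ≤ 5.0e-7/8.26×10⁻² = 6.05327e-06.
k ≥ ln(6.05327e-06)/ln(0.845) = -12.0149/-0.16842 = 71.339.
Smallest integer k = 72.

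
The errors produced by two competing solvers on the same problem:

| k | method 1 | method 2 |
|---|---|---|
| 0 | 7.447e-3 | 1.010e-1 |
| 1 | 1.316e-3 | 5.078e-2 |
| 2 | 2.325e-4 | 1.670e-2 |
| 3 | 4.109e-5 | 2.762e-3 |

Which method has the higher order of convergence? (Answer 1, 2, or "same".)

2

Method 1: p ≈ ln(4.109e-5/2.325e-4)/ln(2.325e-4/1.316e-3) ≈ 1.00.
Method 2: p ≈ ln(2.762e-3/1.670e-2)/ln(1.670e-2/5.078e-2) ≈ 1.62.
Method 2 has the higher order (≈1.6 vs ≈1.0).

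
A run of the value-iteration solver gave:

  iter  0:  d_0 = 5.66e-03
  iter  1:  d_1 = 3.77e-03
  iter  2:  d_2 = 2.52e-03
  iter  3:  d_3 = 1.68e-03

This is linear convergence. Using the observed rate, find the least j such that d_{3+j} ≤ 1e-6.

Rate ρ ≈ d_3/d_2 = 1.68e-03/2.52e-03 = 0.6667.
After j more steps, d_{3+j} ≈ 1.68e-03·ρ^j; need ρ^j ≤ 1e-6/1.68e-03 = 0.000595238.
j ≥ ln(0.000595238)/ln(0.6667) = -7.4265/-0.40542 = 18.318.
So 19 more iterations are needed.

19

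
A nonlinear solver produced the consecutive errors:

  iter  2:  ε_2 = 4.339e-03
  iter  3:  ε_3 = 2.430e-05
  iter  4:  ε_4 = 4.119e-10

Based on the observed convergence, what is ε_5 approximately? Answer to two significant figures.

3.2e-20

First estimate the order: p ≈ ln(ε_4/ε_3) / ln(ε_3/ε_2) = ln(4.119e-10/2.430e-05)/ln(2.430e-05/4.339e-03) = ln(1.69506e-05)/ln(0.00560037) ≈ 2.1187.
Then ε_5 ≈ ε_4·(ε_4/ε_3)^p = 4.119e-10·(1.69506e-05)^2.1187 = 4.119e-10·7.79964e-11 ≈ 3.213e-20.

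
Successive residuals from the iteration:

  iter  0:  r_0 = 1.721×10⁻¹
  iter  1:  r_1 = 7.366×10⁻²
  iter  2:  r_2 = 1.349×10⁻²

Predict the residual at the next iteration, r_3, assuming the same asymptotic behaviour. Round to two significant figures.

First estimate the order: p ≈ ln(r_2/r_1) / ln(r_1/r_0) = ln(1.349×10⁻²/7.366×10⁻²)/ln(7.366×10⁻²/1.721×10⁻¹) = ln(0.183139)/ln(0.428007) ≈ 2.0003.
Then r_3 ≈ r_2·(r_2/r_1)^p = 1.349×10⁻²·(0.183139)^2.0003 = 1.349×10⁻²·0.0335228 ≈ 0.0004522.

4.5e-4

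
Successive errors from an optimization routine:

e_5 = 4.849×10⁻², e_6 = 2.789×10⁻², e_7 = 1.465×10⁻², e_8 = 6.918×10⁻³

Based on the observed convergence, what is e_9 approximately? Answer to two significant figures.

First estimate the order: p ≈ ln(e_8/e_7) / ln(e_7/e_6) = ln(6.918×10⁻³/1.465×10⁻²)/ln(1.465×10⁻²/2.789×10⁻²) = ln(0.472218)/ln(0.525278) ≈ 1.1654.
Then e_9 ≈ e_8·(e_8/e_7)^p = 6.918×10⁻³·(0.472218)^1.1654 = 6.918×10⁻³·0.417105 ≈ 0.002886.

2.9e-3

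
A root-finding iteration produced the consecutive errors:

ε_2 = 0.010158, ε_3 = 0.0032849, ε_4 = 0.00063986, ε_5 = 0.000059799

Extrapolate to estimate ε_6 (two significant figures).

1.9e-6

First estimate the order: p ≈ ln(ε_5/ε_4) / ln(ε_4/ε_3) = ln(0.000059799/0.00063986)/ln(0.00063986/0.0032849) = ln(0.0934564)/ln(0.194788) ≈ 1.4490.
Then ε_6 ≈ ε_5·(ε_5/ε_4)^p = 0.000059799·(0.0934564)^1.4490 = 0.000059799·0.0322413 ≈ 1.928e-06.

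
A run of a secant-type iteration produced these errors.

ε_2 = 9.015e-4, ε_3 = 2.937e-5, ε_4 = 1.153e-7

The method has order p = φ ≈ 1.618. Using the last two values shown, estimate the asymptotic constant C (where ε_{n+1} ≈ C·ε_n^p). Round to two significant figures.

2.5

C ≈ ε_4 / ε_3^1.618
  = 1.153e-7 / (2.937e-5)^1.618
  = 1.153e-7 / 4.64589e-08 ≈ 2.4818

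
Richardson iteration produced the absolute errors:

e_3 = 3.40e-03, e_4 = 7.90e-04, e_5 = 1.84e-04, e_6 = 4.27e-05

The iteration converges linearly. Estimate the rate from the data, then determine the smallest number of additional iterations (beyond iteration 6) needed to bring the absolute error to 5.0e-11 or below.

Rate ρ ≈ e_6/e_5 = 4.27e-05/1.84e-04 = 0.2321.
After j more steps, e_{6+j} ≈ 4.27e-05·ρ^j; need ρ^j ≤ 5.0e-11/4.27e-05 = 1.17096e-06.
j ≥ ln(1.17096e-06)/ln(0.2321) = -13.6577/-1.46059 = 9.351.
So 10 more iterations are needed.

10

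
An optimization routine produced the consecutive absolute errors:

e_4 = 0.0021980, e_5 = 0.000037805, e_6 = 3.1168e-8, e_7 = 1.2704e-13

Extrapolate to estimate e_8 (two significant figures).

4.8e-23

First estimate the order: p ≈ ln(e_7/e_6) / ln(e_6/e_5) = ln(1.2704e-13/3.1168e-8)/ln(3.1168e-8/0.000037805) = ln(4.07598e-06)/ln(0.000824441) ≈ 1.7477.
Then e_8 ≈ e_7·(e_7/e_6)^p = 1.2704e-13·(4.07598e-06)^1.7477 = 1.2704e-13·3.80454e-10 ≈ 4.833e-23.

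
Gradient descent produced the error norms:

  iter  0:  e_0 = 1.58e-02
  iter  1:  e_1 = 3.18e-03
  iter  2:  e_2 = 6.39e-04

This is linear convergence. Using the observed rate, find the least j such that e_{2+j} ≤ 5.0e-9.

8

Rate ρ ≈ e_2/e_1 = 6.39e-04/3.18e-03 = 0.2009.
After j more steps, e_{2+j} ≈ 6.39e-04·ρ^j; need ρ^j ≤ 5.0e-9/6.39e-04 = 7.82473e-06.
j ≥ ln(7.82473e-06)/ln(0.2009) = -11.7582/-1.60495 = 7.326.
So 8 more iterations are needed.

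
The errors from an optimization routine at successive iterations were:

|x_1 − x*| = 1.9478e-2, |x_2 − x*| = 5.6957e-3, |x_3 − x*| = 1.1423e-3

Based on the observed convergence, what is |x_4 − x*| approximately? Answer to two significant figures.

1.4e-4

First estimate the order: p ≈ ln(|x_3 − x*|/|x_2 − x*|) / ln(|x_2 − x*|/|x_1 − x*|) = ln(1.1423e-3/5.6957e-3)/ln(5.6957e-3/1.9478e-2) = ln(0.200555)/ln(0.292417) ≈ 1.3067.
Then |x_4 − x*| ≈ |x_3 − x*|·(|x_3 − x*|/|x_2 − x*|)^p = 1.1423e-3·(0.200555)^1.3067 = 1.1423e-3·0.122526 ≈ 0.00014.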